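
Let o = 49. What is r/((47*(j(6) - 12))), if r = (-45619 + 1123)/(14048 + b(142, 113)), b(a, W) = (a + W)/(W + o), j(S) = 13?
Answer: -2402784/35657819 ≈ -0.067384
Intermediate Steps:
b(a, W) = (W + a)/(49 + W) (b(a, W) = (a + W)/(W + 49) = (W + a)/(49 + W))
r = -2402784/758677 (r = (-45619 + 1123)/(14048 + (113 + 142)/(49 + 113)) = -44496/(14048 + 255/162) = -44496/(14048 + (1/162)*255) = -44496/(14048 + 85/54) = -44496/758677/54 = -44496*54/758677 = -2402784/758677 ≈ -3.1671)
r/((47*(j(6) - 12))) = -2402784*1/(47*(13 - 12))/758677 = -2402784/(758677*(47*1)) = -2402784/758677/47 = -2402784/758677*1/47 = -2402784/35657819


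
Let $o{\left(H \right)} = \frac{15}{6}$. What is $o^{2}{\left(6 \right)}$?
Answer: $\frac{25}{4} \approx 6.25$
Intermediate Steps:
$o{\left(H \right)} = \frac{5}{2}$ ($o{\left(H \right)} = 15 \cdot \frac{1}{6} = \frac{5}{2}$)
$o^{2}{\left(6 \right)} = \left(\frac{5}{2}\right)^{2} = \frac{25}{4}$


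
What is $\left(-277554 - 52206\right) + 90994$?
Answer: $-238766$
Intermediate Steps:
$\left(-277554 - 52206\right) + 90994 = -329760 + 90994 = -238766$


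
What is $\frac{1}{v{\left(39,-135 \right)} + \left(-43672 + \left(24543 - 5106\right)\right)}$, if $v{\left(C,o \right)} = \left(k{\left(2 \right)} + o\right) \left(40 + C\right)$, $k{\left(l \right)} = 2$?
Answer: $- \frac{1}{34742} \approx -2.8784 \cdot 10^{-5}$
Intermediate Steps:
$v{\left(C,o \right)} = \left(2 + o\right) \left(40 + C\right)$
$\frac{1}{v{\left(39,-135 \right)} + \left(-43672 + \left(24543 - 5106\right)\right)} = \frac{1}{\left(80 + 2 \cdot 39 + 40 \left(-135\right) + 39 \left(-135\right)\right) + \left(-43672 + \left(24543 - 5106\right)\right)} = \frac{1}{\left(80 + 78 - 5400 - 5265\right) + \left(-43672 + \left(24543 - 5106\right)\right)} = \frac{1}{-10507 + \left(-43672 + 19437\right)} = \frac{1}{-10507 - 24235} = \frac{1}{-34742} = - \frac{1}{34742}$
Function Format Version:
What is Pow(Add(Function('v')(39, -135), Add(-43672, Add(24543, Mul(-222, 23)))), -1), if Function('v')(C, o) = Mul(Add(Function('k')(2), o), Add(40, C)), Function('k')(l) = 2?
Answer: Rational(-1, 34742) ≈ -2.8784e-5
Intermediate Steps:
Function('v')(C, o) = Mul(Add(2, o), Add(40, C))
Pow(Add(Function('v')(39, -135), Add(-43672, Add(24543, Mul(-222, 23)))), -1) = Pow(Add(Add(80, Mul(2, 39), Mul(40, -135), Mul(39, -135)), Add(-43672, Add(24543, Mul(-222, 23)))), -1) = Pow(Add(Add(80, 78, -5400, -5265), Add(-43672, Add(24543, -5106))), -1) = Pow(Add(-10507, Add(-43672, 19437)), -1) = Pow(Add(-10507, -24235), -1) = Pow(-34742, -1) = Rational(-1, 34742)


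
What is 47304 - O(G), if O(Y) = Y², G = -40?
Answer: 45704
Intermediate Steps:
47304 - O(G) = 47304 - 1*(-40)² = 47304 - 1*1600 = 47304 - 1600 = 45704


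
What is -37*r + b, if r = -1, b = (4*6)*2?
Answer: 85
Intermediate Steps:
b = 48 (b = 24*2 = 48)
-37*r + b = -37*(-1) + 48 = 37 + 48 = 85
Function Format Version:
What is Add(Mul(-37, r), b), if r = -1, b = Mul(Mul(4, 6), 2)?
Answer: 85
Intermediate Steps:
b = 48 (b = Mul(24, 2) = 48)
Add(Mul(-37, r), b) = Add(Mul(-37, -1), 48) = Add(37, 48) = 85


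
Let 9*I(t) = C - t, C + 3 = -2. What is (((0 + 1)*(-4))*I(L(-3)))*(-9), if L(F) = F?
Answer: -8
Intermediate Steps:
C = -5 (C = -3 - 2 = -5)
I(t) = -5/9 - t/9 (I(t) = (-5 - t)/9 = -5/9 - t/9)
(((0 + 1)*(-4))*I(L(-3)))*(-9) = (((0 + 1)*(-4))*(-5/9 - ⅑*(-3)))*(-9) = ((1*(-4))*(-5/9 + ⅓))*(-9) = -4*(-2/9)*(-9) = (8/9)*(-9) = -8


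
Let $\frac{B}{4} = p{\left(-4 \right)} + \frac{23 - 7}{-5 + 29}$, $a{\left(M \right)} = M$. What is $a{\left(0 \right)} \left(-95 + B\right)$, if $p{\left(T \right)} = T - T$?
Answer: $0$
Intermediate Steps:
$p{\left(T \right)} = 0$
$B = \frac{8}{3}$ ($B = 4 \left(0 + \frac{23 - 7}{-5 + 29}\right) = 4 \left(0 + \frac{16}{24}\right) = 4 \left(0 + 16 \cdot \frac{1}{24}\right) = 4 \left(0 + \frac{2}{3}\right) = 4 \cdot \frac{2}{3} = \frac{8}{3} \approx 2.6667$)
$a{\left(0 \right)} \left(-95 + B\right) = 0 \left(-95 + \frac{8}{3}\right) = 0 \left(- \frac{277}{3}\right) = 0$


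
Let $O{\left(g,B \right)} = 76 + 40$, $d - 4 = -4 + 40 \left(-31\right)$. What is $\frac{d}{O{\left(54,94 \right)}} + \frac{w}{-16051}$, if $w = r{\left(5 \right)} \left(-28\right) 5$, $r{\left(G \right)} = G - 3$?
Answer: $- \frac{709670}{66497} \approx -10.672$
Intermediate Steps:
$d = -1240$ ($d = 4 + \left(-4 + 40 \left(-31\right)\right) = 4 - 1244 = -1240$)
$r{\left(G \right)} = -3 + G$ ($r{\left(G \right)} = G - 3 = -3 + G$)
$w = -280$ ($w = \left(-3 + 5\right) \left(-28\right) 5 = 2 \left(-28\right) 5 = \left(-56\right) 5 = -280$)
$O{\left(g,B \right)} = 116$
$\frac{d}{O{\left(54,94 \right)}} + \frac{w}{-16051} = - \frac{1240}{116} - \frac{280}{-16051} = \left(-1240\right) \frac{1}{116} - - \frac{40}{2293} = - \frac{310}{29} + \frac{40}{2293} = - \frac{709670}{66497}$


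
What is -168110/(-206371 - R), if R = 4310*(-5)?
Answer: 168110/184821 ≈ 0.90958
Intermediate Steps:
R = -21550
-168110/(-206371 - R) = -168110/(-206371 - 1*(-21550)) = -168110/(-206371 + 21550) = -168110/(-184821) = -168110*(-1/184821) = 168110/184821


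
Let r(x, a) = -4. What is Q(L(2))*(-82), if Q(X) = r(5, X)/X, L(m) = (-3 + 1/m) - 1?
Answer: -656/7 ≈ -93.714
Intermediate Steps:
L(m) = -4 + 1/m
Q(X) = -4/X
Q(L(2))*(-82) = -4/(-4 + 1/2)*(-82) = -4/(-7/2)*(-82) = -4*(-2/7)*(-82) = (8/7)*(-82) = -656/7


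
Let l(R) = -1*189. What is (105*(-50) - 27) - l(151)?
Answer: -5088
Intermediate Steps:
l(R) = -189
(105*(-50) - 27) - l(151) = (105*(-50) - 27) - 1*(-189) = (-5250 - 27) + 189 = -5277 + 189 = -5088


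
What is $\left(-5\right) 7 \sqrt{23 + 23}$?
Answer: $- 35 \sqrt{46} \approx -237.38$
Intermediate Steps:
$\left(-5\right) 7 \sqrt{23 + 23} = - 35 \sqrt{46}$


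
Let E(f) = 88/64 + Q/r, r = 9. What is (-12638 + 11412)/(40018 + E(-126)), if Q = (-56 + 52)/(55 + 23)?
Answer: -3442608/112374389 ≈ -0.030635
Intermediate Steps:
Q = -2/39 (Q = -4/78 = -4*1/78 = -2/39 ≈ -0.051282)
E(f) = 3845/2808 (E(f) = 88/64 - 2/39/9 = 88*(1/64) - 2/39*⅑ = 11/8 - 2/351 = 3845/2808)
(-12638 + 11412)/(40018 + E(-126)) = (-12638 + 11412)/(40018 + 3845/2808) = -1226/112374389/2808 = -1226*2808/112374389 = -3442608/112374389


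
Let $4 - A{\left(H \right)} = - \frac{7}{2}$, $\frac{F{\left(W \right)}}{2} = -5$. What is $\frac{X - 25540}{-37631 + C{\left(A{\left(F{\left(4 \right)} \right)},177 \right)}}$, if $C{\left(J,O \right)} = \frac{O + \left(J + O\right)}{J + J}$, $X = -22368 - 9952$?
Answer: $\frac{578600}{376069} \approx 1.5385$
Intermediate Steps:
$F{\left(W \right)} = -10$ ($F{\left(W \right)} = 2 \left(-5\right) = -10$)
$X = -32320$ ($X = -22368 - 9952 = -32320$)
$A{\left(H \right)} = \frac{15}{2}$ ($A{\left(H \right)} = 4 - - \frac{7}{2} = 4 + \frac{7}{2} = \frac{15}{2}$)
$C{\left(J,O \right)} = \frac{J + 2 O}{2 J}$
$\frac{X - 25540}{-37631 + C{\left(A{\left(F{\left(4 \right)} \right)},177 \right)}} = \frac{-32320 - 25540}{-37631 + \frac{177 + \frac{1}{2} \cdot \frac{15}{2}}{\frac{15}{2}}} = - \frac{57860}{-37631 + \frac{2 \left(177 + \frac{15}{4}\right)}{15}} = - \frac{57860}{-37631 + \frac{2}{15} \cdot \frac{723}{4}} = - \frac{57860}{-37631 + \frac{241}{10}} = - \frac{57860}{- \frac{376069}{10}} = \left(-57860\right) \left(- \frac{10}{376069}\right) = \frac{578600}{376069}$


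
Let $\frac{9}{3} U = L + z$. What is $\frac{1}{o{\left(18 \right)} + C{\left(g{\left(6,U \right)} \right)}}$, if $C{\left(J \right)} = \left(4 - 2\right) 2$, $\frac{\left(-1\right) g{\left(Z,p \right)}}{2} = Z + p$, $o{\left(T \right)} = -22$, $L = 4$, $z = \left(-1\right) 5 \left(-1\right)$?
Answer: $- \frac{1}{18} \approx -0.055556$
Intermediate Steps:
$z = 5$ ($z = \left(-5\right) \left(-1\right) = 5$)
$U = 3$ ($U = \frac{4 + 5}{3} = \frac{1}{3} \cdot 9 = 3$)
$g{\left(Z,p \right)} = - 2 Z - 2 p$ ($g{\left(Z,p \right)} = - 2 \left(Z + p\right) = - 2 Z - 2 p$)
$C{\left(J \right)} = 4$ ($C{\left(J \right)} = 2 \cdot 2 = 4$)
$\frac{1}{o{\left(18 \right)} + C{\left(g{\left(6,U \right)} \right)}} = \frac{1}{-22 + 4} = \frac{1}{-18} = - \frac{1}{18}$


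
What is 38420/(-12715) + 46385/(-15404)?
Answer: -236321391/39172372 ≈ -6.0329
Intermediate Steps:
38420/(-12715) + 46385/(-15404) = 38420*(-1/12715) + 46385*(-1/15404) = -7684/2543 - 46385/15404 = -236321391/39172372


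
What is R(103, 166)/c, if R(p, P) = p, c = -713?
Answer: -103/713 ≈ -0.14446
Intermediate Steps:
R(103, 166)/c = 103/(-713) = 103*(-1/713) = -103/713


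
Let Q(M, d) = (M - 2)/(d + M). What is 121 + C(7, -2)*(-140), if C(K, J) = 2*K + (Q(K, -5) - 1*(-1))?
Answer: -2329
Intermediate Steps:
Q(M, d) = (-2 + M)/(M + d)
C(K, J) = 1 + 2*K + (-2 + K)/(-5 + K) (C(K, J) = 2*K + ((-2 + K)/(K - 5) - 1*(-1)) = 2*K + ((-2 + K)/(-5 + K) + 1) = 2*K + (1 + (-2 + K)/(-5 + K)) = 1 + 2*K + (-2 + K)/(-5 + K))
121 + C(7, -2)*(-140) = 121 + ((-7 - 8*7 + 2*7²)/(-5 + 7))*(-140) = 121 + ((-7 - 56 + 2*49)/2)*(-140) = 121 + ((-7 - 56 + 98)/2)*(-140) = 121 + ((½)*35)*(-140) = 121 + (35/2)*(-140) = 121 - 2450 = -2329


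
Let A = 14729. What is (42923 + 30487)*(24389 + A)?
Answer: 2871652380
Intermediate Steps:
(42923 + 30487)*(24389 + A) = (42923 + 30487)*(24389 + 14729) = 73410*39118 = 2871652380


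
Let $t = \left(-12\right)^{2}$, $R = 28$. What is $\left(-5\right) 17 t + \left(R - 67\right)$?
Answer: $-12279$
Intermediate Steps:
$t = 144$
$\left(-5\right) 17 t + \left(R - 67\right) = \left(-5\right) 17 \cdot 144 + \left(28 - 67\right) = \left(-85\right) 144 + \left(28 - 67\right) = -12240 - 39 = -12279$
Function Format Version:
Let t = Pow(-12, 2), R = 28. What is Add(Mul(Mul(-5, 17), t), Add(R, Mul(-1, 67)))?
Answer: -12279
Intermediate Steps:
t = 144
Add(Mul(Mul(-5, 17), t), Add(R, Mul(-1, 67))) = Add(Mul(Mul(-5, 17), 144), Add(28, Mul(-1, 67))) = Add(Mul(-85, 144), Add(28, -67)) = Add(-12240, -39) = -12279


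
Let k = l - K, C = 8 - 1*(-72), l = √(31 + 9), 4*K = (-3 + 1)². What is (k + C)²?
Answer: 6281 + 316*√10 ≈ 7280.3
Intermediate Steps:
K = 1 (K = (-3 + 1)²/4 = (¼)*(-2)² = (¼)*4 = 1)
l = 2*√10 (l = √40 = 2*√10 ≈ 6.3246)
C = 80 (C = 8 + 72 = 80)
k = -1 + 2*√10 (k = 2*√10 - 1*1 = 2*√10 - 1 = -1 + 2*√10 ≈ 5.3246)
(k + C)² = ((-1 + 2*√10) + 80)² = (79 + 2*√10)²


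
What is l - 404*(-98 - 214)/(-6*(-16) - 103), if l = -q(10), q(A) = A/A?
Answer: -126055/7 ≈ -18008.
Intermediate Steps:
q(A) = 1
l = -1 (l = -1*1 = -1)
l - 404*(-98 - 214)/(-6*(-16) - 103) = -1 - 404*(-98 - 214)/(-6*(-16) - 103) = -1 - (-126048)/(96 - 103) = -1 - (-126048)/(-7) = -1 - (-126048)*(-1)/7 = -1 - 404*312/7 = -1 - 126048/7 = -126055/7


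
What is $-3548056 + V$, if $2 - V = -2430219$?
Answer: $-1117835$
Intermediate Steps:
$V = 2430221$ ($V = 2 - -2430219 = 2 + 2430219 = 2430221$)
$-3548056 + V = -3548056 + 2430221 = -1117835$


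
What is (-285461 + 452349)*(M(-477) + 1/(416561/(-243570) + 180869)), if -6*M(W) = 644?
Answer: -2367362622541662304/132161537307 ≈ -1.7913e+7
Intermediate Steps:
M(W) = -322/3 (M(W) = -1/6*644 = -322/3)
(-285461 + 452349)*(M(-477) + 1/(416561/(-243570) + 180869)) = (-285461 + 452349)*(-322/3 + 1/(416561/(-243570) + 180869)) = 166888*(-322/3 + 1/(416561*(-1/243570) + 180869)) = 166888*(-322/3 + 1/(-416561/243570 + 180869)) = 166888*(-322/3 + 1/(44053845769/243570)) = 166888*(-322/3 + 243570/44053845769) = 166888*(-14185337606908/132161537307) = -2367362622541662304/132161537307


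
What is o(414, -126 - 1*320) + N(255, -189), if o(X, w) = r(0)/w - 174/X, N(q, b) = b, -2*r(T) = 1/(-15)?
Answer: -19430741/102580 ≈ -189.42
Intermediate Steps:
r(T) = 1/30 (r(T) = -1/2/(-15) = -1/2*(-1/15) = 1/30)
o(X, w) = -174/X + 1/(30*w) (o(X, w) = 1/(30*w) - 174/X = -174/X + 1/(30*w))
o(414, -126 - 1*320) + N(255, -189) = (-174/414 + 1/(30*(-126 - 1*320))) - 189 = (-174*1/414 + 1/(30*(-126 - 320))) - 189 = (-29/69 + (1/30)/(-446)) - 189 = (-29/69 + (1/30)*(-1/446)) - 189 = (-29/69 - 1/13380) - 189 = -43121/102580 - 189 = -19430741/102580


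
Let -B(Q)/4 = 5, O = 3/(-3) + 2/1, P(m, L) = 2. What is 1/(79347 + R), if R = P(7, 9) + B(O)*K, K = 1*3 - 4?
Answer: 1/79369 ≈ 1.2599e-5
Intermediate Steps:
K = -1 (K = 3 - 4 = -1)
O = 1 (O = 3*(-⅓) + 2*1 = -1 + 2 = 1)
B(Q) = -20 (B(Q) = -4*5 = -20)
R = 22 (R = 2 - 20*(-1) = 2 + 20 = 22)
1/(79347 + R) = 1/(79347 + 22) = 1/79369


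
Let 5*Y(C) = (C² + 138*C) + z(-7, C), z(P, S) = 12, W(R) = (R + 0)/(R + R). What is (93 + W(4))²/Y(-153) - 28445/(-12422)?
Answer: 1217207525/57315108 ≈ 21.237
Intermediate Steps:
W(R) = ½ (W(R) = R/((2*R)) = R*(1/(2*R)) = ½)
Y(C) = 12/5 + C²/5 + 138*C/5 (Y(C) = ((C² + 138*C) + 12)/5 = (12 + C² + 138*C)/5 = 12/5 + C²/5 + 138*C/5)
(93 + W(4))²/Y(-153) - 28445/(-12422) = (93 + ½)²/(12/5 + (⅕)*(-153)² + (138/5)*(-153)) - 28445/(-12422) = (187/2)²/(12/5 + (⅕)*23409 - 21114/5) - 28445*(-1/12422) = 34969/(4*(12/5 + 23409/5 - 21114/5)) + 28445/12422 = 34969/(4*(2307/5)) + 28445/12422 = (34969/4)*(5/2307) + 28445/12422 = 174845/9228 + 28445/12422 = 1217207525/57315108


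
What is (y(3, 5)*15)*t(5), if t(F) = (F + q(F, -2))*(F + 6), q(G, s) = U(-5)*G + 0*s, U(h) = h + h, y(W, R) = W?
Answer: -22275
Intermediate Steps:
U(h) = 2*h
q(G, s) = -10*G (q(G, s) = (2*(-5))*G + 0*s = -10*G + 0 = -10*G)
t(F) = -9*F*(6 + F) (t(F) = (F - 10*F)*(F + 6) = (-9*F)*(6 + F) = -9*F*(6 + F))
(y(3, 5)*15)*t(5) = (3*15)*(9*5*(-6 - 1*5)) = 45*(9*5*(-6 - 5)) = 45*(9*5*(-11)) = 45*(-495) = -22275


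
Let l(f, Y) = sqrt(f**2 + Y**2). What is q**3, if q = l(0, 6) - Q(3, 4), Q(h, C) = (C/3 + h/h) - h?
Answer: 8000/27 ≈ 296.30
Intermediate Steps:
l(f, Y) = sqrt(Y**2 + f**2)
Q(h, C) = 1 - h + C/3 (Q(h, C) = (C*(1/3) + 1) - h = (C/3 + 1) - h = (1 + C/3) - h = 1 - h + C/3)
q = 20/3 (q = sqrt(6**2 + 0**2) - (1 - 1*3 + (1/3)*4) = sqrt(36 + 0) - (1 - 3 + 4/3) = sqrt(36) - 1*(-2/3) = 6 + 2/3 = 20/3 ≈ 6.6667)
q**3 = (20/3)**3 = 8000/27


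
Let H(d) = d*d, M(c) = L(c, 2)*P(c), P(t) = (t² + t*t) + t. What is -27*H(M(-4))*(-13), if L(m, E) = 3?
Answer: 2476656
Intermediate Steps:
P(t) = t + 2*t² (P(t) = (t² + t²) + t = 2*t² + t = t + 2*t²)
M(c) = 3*c*(1 + 2*c) (M(c) = 3*(c*(1 + 2*c)) = 3*c*(1 + 2*c))
H(d) = d²
-27*H(M(-4))*(-13) = -27*144*(1 + 2*(-4))²*(-13) = -27*144*(1 - 8)²*(-13) = -27*(3*(-4)*(-7))²*(-13) = -27*84²*(-13) = -27*7056*(-13) = -190512*(-13) = 2476656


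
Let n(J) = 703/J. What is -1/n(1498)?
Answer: -1498/703 ≈ -2.1309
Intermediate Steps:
-1/n(1498) = -1/(703/1498) = -1/(703*(1/1498)) = -1/703/1498 = -1*1498/703 = -1498/703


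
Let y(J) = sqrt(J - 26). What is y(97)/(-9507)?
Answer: -sqrt(71)/9507 ≈ -0.00088631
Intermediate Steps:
y(J) = sqrt(-26 + J)
y(97)/(-9507) = sqrt(-26 + 97)/(-9507) = sqrt(71)*(-1/9507) = -sqrt(71)/9507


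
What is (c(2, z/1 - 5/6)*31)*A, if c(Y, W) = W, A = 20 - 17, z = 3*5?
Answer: 2635/2 ≈ 1317.5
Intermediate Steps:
z = 15
A = 3
(c(2, z/1 - 5/6)*31)*A = ((15/1 - 5/6)*31)*3 = ((15*1 - 5*1/6)*31)*3 = ((15 - 5/6)*31)*3 = ((85/6)*31)*3 = (2635/6)*3 = 2635/2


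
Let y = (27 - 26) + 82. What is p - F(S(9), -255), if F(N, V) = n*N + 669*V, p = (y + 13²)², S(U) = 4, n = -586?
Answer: 236443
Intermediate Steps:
y = 83 (y = 1 + 82 = 83)
p = 63504 (p = (83 + 13²)² = (83 + 169)² = 252² = 63504)
F(N, V) = -586*N + 669*V
p - F(S(9), -255) = 63504 - (-586*4 + 669*(-255)) = 63504 - (-2344 - 170595) = 63504 - 1*(-172939) = 63504 + 172939 = 236443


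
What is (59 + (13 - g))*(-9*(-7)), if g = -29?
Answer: 6363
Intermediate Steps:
(59 + (13 - g))*(-9*(-7)) = (59 + (13 - 1*(-29)))*(-9*(-7)) = (59 + (13 + 29))*63 = (59 + 42)*63 = 101*63 = 6363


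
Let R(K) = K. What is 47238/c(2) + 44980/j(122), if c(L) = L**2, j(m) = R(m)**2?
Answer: 87908789/7442 ≈ 11813.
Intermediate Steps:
j(m) = m**2
47238/c(2) + 44980/j(122) = 47238/(2**2) + 44980/(122**2) = 47238/4 + 44980/14884 = 47238*(1/4) + 44980*(1/14884) = 23619/2 + 11245/3721 = 87908789/7442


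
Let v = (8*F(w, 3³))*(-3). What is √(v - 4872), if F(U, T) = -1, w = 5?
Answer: 4*I*√303 ≈ 69.628*I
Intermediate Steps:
v = 24 (v = (8*(-1))*(-3) = -8*(-3) = 24)
√(v - 4872) = √(24 - 4872) = √(-4848) = 4*I*√303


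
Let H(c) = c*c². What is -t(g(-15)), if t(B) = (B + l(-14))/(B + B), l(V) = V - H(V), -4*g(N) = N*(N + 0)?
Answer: 713/30 ≈ 23.767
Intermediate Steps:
H(c) = c³
g(N) = -N²/4 (g(N) = -N*(N + 0)/4 = -N*N/4 = -N²/4)
l(V) = V - V³
t(B) = (2730 + B)/(2*B) (t(B) = (B + (-14 - 1*(-14)³))/(B + B) = (B + (-14 - 1*(-2744)))/((2*B)) = (B + (-14 + 2744))*(1/(2*B)) = (B + 2730)*(1/(2*B)) = (2730 + B)*(1/(2*B)) = (2730 + B)/(2*B))
-t(g(-15)) = -(2730 - ¼*(-15)²)/(2*((-¼*(-15)²))) = -(2730 - ¼*225)/(2*((-¼*225))) = -(2730 - 225/4)/(2*(-225/4)) = -(-4)*10695/(2*225*4) = -1*(-713/30) = 713/30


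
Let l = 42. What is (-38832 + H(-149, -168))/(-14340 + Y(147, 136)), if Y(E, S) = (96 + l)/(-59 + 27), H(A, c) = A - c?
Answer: 621008/229509 ≈ 2.7058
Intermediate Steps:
Y(E, S) = -69/16 (Y(E, S) = (96 + 42)/(-59 + 27) = 138/(-32) = 138*(-1/32) = -69/16)
(-38832 + H(-149, -168))/(-14340 + Y(147, 136)) = (-38832 + (-149 - 1*(-168)))/(-14340 - 69/16) = (-38832 + (-149 + 168))/(-229509/16) = (-38832 + 19)*(-16/229509) = -38813*(-16/229509) = 621008/229509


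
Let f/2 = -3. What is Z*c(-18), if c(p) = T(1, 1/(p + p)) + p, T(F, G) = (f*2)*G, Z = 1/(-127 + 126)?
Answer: 53/3 ≈ 17.667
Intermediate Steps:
f = -6 (f = 2*(-3) = -6)
Z = -1 (Z = 1/(-1) = -1)
T(F, G) = -12*G (T(F, G) = (-6*2)*G = -12*G)
c(p) = p - 6/p (c(p) = -12/(p + p) + p = -12*1/(2*p) + p = -6/p + p = p - 6/p)
Z*c(-18) = -(-18 - 6/(-18)) = -(-18 - 6*(-1/18)) = -(-18 + ⅓) = -1*(-53/3) = 53/3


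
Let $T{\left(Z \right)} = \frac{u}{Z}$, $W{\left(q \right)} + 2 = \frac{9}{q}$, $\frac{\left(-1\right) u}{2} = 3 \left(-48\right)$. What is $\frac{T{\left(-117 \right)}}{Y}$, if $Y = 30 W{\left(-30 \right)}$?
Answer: $\frac{32}{897} \approx 0.035674$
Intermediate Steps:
$u = 288$ ($u = - 2 \cdot 3 \left(-48\right) = \left(-2\right) \left(-144\right) = 288$)
$W{\left(q \right)} = -2 + \frac{9}{q}$
$T{\left(Z \right)} = \frac{288}{Z}$
$Y = -69$ ($Y = 30 \left(-2 + \frac{9}{-30}\right) = 30 \left(-2 + 9 \left(- \frac{1}{30}\right)\right) = 30 \left(-2 - \frac{3}{10}\right) = 30 \left(- \frac{23}{10}\right) = -69$)
$\frac{T{\left(-117 \right)}}{Y} = \frac{288 \frac{1}{-117}}{-69} = 288 \left(- \frac{1}{117}\right) \left(- \frac{1}{69}\right) = \left(- \frac{32}{13}\right) \left(- \frac{1}{69}\right) = \frac{32}{897}$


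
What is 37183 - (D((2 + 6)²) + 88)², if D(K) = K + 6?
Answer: 12219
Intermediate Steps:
D(K) = 6 + K
37183 - (D((2 + 6)²) + 88)² = 37183 - ((6 + (2 + 6)²) + 88)² = 37183 - ((6 + 8²) + 88)² = 37183 - ((6 + 64) + 88)² = 37183 - (70 + 88)² = 37183 - 1*158² = 37183 - 1*24964 = 37183 - 24964 = 12219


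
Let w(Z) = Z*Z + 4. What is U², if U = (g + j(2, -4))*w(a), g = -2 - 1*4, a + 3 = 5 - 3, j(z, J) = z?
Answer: 400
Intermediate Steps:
a = -1 (a = -3 + (5 - 3) = -3 + 2 = -1)
w(Z) = 4 + Z² (w(Z) = Z² + 4 = 4 + Z²)
g = -6 (g = -2 - 4 = -6)
U = -20 (U = (-6 + 2)*(4 + (-1)²) = -4*(4 + 1) = -4*5 = -20)
U² = (-20)² = 400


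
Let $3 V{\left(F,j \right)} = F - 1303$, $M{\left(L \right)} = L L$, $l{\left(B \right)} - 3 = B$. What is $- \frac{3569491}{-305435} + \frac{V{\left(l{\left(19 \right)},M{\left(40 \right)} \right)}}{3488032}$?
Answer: $\frac{12450368410967}{1065367053920} \approx 11.686$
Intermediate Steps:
$l{\left(B \right)} = 3 + B$
$M{\left(L \right)} = L^{2}$
$V{\left(F,j \right)} = - \frac{1303}{3} + \frac{F}{3}$ ($V{\left(F,j \right)} = \frac{F - 1303}{3} = \frac{-1303 + F}{3} = - \frac{1303}{3} + \frac{F}{3}$)
$- \frac{3569491}{-305435} + \frac{V{\left(l{\left(19 \right)},M{\left(40 \right)} \right)}}{3488032} = - \frac{3569491}{-305435} + \frac{- \frac{1303}{3} + \frac{3 + 19}{3}}{3488032} = \left(-3569491\right) \left(- \frac{1}{305435}\right) + \left(- \frac{1303}{3} + \frac{1}{3} \cdot 22\right) \frac{1}{3488032} = \frac{3569491}{305435} + \left(- \frac{1303}{3} + \frac{22}{3}\right) \frac{1}{3488032} = \frac{3569491}{305435} - \frac{427}{3488032} = \frac{12450368410967}{1065367053920}$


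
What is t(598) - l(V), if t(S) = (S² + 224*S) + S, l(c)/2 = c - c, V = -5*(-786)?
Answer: 492154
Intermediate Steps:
V = 3930
l(c) = 0 (l(c) = 2*(c - c) = 2*0 = 0)
t(S) = S² + 225*S
t(598) - l(V) = 598*(225 + 598) - 1*0 = 598*823 + 0 = 492154 + 0 = 492154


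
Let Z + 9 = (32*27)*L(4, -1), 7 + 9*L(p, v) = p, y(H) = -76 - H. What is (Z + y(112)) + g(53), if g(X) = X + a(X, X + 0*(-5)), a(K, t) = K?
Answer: -379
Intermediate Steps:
g(X) = 2*X (g(X) = X + X = 2*X)
L(p, v) = -7/9 + p/9
Z = -297 (Z = -9 + (32*27)*(-7/9 + (⅑)*4) = -9 + 864*(-7/9 + 4/9) = -9 + 864*(-⅓) = -9 - 288 = -297)
(Z + y(112)) + g(53) = (-297 + (-76 - 1*112)) + 2*53 = (-297 + (-76 - 112)) + 106 = (-297 - 188) + 106 = -485 + 106 = -379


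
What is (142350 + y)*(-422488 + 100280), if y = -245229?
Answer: 33148436832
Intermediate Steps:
(142350 + y)*(-422488 + 100280) = (142350 - 245229)*(-422488 + 100280) = -102879*(-322208) = 33148436832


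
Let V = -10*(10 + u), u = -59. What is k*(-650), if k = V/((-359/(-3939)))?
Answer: -1254571500/359 ≈ -3.4946e+6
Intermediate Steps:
V = 490 (V = -10*(10 - 59) = -10*(-49) = 490)
k = 1930110/359 (k = 490/((-359/(-3939))) = 490/((-359*(-1/3939))) = 490/(359/3939) = 490*(3939/359) = 1930110/359 ≈ 5376.4)
k*(-650) = (1930110/359)*(-650) = -1254571500/359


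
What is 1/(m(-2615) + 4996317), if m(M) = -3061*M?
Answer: 1/13000832 ≈ 7.6918e-8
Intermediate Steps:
1/(m(-2615) + 4996317) = 1/(-3061*(-2615) + 4996317) = 1/(8004515 + 4996317) = 1/13000832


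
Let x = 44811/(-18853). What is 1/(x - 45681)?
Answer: -18853/861268704 ≈ -2.1890e-5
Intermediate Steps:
x = -44811/18853 (x = 44811*(-1/18853) = -44811/18853 ≈ -2.3769)
1/(x - 45681) = 1/(-44811/18853 - 45681) = 1/(-861268704/18853) = -18853/861268704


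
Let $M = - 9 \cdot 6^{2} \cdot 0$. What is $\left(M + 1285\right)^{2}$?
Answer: $1651225$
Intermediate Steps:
$M = 0$ ($M = \left(-9\right) 36 \cdot 0 = \left(-324\right) 0 = 0$)
$\left(M + 1285\right)^{2} = \left(0 + 1285\right)^{2} = 1285^{2} = 1651225$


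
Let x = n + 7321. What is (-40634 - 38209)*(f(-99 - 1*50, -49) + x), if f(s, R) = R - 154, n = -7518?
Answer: 31537200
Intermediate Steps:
x = -197 (x = -7518 + 7321 = -197)
f(s, R) = -154 + R
(-40634 - 38209)*(f(-99 - 1*50, -49) + x) = (-40634 - 38209)*((-154 - 49) - 197) = -78843*(-203 - 197) = -78843*(-400) = 31537200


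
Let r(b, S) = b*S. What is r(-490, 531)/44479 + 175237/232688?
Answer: -52748724197/10349729552 ≈ -5.0966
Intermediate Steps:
r(b, S) = S*b
r(-490, 531)/44479 + 175237/232688 = (531*(-490))/44479 + 175237/232688 = -260190*1/44479 + 175237*(1/232688) = -260190/44479 + 175237/232688 = -52748724197/10349729552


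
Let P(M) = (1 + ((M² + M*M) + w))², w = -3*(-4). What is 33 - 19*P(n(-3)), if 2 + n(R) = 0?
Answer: -8346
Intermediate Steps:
w = 12
n(R) = -2 (n(R) = -2 + 0 = -2)
P(M) = (13 + 2*M²)² (P(M) = (1 + ((M² + M*M) + 12))² = (1 + ((M² + M²) + 12))² = (1 + (2*M² + 12))² = (1 + (12 + 2*M²))² = (13 + 2*M²)²)
33 - 19*P(n(-3)) = 33 - 19*(13 + 2*(-2)²)² = 33 - 19*(13 + 2*4)² = 33 - 19*(13 + 8)² = 33 - 19*21² = 33 - 19*441 = 33 - 8379 = -8346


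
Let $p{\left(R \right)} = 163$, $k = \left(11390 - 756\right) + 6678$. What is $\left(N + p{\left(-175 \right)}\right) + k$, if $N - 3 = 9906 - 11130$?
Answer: $16254$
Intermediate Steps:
$k = 17312$ ($k = 10634 + 6678 = 17312$)
$N = -1221$ ($N = 3 + \left(9906 - 11130\right) = 3 - 1224 = -1221$)
$\left(N + p{\left(-175 \right)}\right) + k = \left(-1221 + 163\right) + 17312 = -1058 + 17312 = 16254$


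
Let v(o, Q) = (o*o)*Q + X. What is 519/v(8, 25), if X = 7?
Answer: 519/1607 ≈ 0.32296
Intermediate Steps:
v(o, Q) = 7 + Q*o² (v(o, Q) = (o*o)*Q + 7 = o²*Q + 7 = Q*o² + 7 = 7 + Q*o²)
519/v(8, 25) = 519/(7 + 25*8²) = 519/(7 + 25*64) = 519/(7 + 1600) = 519/1607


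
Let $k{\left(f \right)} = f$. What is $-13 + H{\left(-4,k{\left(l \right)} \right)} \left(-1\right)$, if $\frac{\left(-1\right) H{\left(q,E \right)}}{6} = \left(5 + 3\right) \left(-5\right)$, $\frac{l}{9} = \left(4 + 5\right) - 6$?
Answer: $-253$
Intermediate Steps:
$l = 27$ ($l = 9 \left(\left(4 + 5\right) - 6\right) = 9 \left(9 - 6\right) = 9 \cdot 3 = 27$)
$H{\left(q,E \right)} = 240$ ($H{\left(q,E \right)} = - 6 \left(5 + 3\right) \left(-5\right) = - 6 \cdot 8 \left(-5\right) = \left(-6\right) \left(-40\right) = 240$)
$-13 + H{\left(-4,k{\left(l \right)} \right)} \left(-1\right) = -13 + 240 \left(-1\right) = -13 - 240 = -253$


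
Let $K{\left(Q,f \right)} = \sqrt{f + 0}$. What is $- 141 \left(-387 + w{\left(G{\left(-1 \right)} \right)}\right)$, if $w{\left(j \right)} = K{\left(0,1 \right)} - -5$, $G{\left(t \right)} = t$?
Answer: $53721$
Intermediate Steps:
$K{\left(Q,f \right)} = \sqrt{f}$
$w{\left(j \right)} = 6$ ($w{\left(j \right)} = \sqrt{1} - -5 = 1 + 5 = 6$)
$- 141 \left(-387 + w{\left(G{\left(-1 \right)} \right)}\right) = - 141 \left(-387 + 6\right) = \left(-141\right) \left(-381\right) = 53721$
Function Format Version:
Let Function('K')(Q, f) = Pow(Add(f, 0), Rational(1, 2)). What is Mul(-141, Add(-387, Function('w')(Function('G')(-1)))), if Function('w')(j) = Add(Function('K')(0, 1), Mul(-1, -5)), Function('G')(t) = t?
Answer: 53721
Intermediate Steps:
Function('K')(Q, f) = Pow(f, Rational(1, 2))
Function('w')(j) = 6 (Function('w')(j) = Add(Pow(1, Rational(1, 2)), Mul(-1, -5)) = Add(1, 5) = 6)
Mul(-141, Add(-387, Function('w')(Function('G')(-1)))) = Mul(-141, Add(-387, 6)) = Mul(-141, -381) = 53721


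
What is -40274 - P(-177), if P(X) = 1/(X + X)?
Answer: -14256995/354 ≈ -40274.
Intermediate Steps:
P(X) = 1/(2*X)
-40274 - P(-177) = -40274 - 1/(2*(-177)) = -40274 - (-1)/(2*177) = -40274 - 1*(-1/354) = -40274 + 1/354 = -14256995/354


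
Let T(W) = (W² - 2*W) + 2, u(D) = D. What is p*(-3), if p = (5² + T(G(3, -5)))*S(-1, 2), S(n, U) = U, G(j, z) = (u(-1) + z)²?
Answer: -7506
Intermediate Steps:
G(j, z) = (-1 + z)²
T(W) = 2 + W² - 2*W
p = 2502 (p = (5² + (2 + ((-1 - 5)²)² - 2*(-1 - 5)²))*2 = (25 + (2 + ((-6)²)² - 2*(-6)²))*2 = (25 + (2 + 36² - 2*36))*2 = (25 + (2 + 1296 - 72))*2 = (25 + 1226)*2 = 1251*2 = 2502)
p*(-3) = 2502*(-3) = -7506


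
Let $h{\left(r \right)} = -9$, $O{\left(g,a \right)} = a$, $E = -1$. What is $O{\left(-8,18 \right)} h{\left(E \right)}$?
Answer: $-162$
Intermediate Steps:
$O{\left(-8,18 \right)} h{\left(E \right)} = 18 \left(-9\right) = -162$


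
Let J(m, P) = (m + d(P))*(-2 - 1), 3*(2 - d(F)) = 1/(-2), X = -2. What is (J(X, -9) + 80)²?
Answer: 25281/4 ≈ 6320.3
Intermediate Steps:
d(F) = 13/6 (d(F) = 2 - ⅓/(-2) = 2 - ⅓*(-½) = 2 + ⅙ = 13/6)
J(m, P) = -13/2 - 3*m (J(m, P) = (m + 13/6)*(-2 - 1) = (13/6 + m)*(-3) = -13/2 - 3*m)
(J(X, -9) + 80)² = ((-13/2 - 3*(-2)) + 80)² = ((-13/2 + 6) + 80)² = (-½ + 80)² = (159/2)² = 25281/4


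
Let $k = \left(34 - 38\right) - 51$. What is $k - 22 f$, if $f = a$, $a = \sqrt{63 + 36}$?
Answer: $-55 - 66 \sqrt{11} \approx -273.9$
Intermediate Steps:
$a = 3 \sqrt{11}$ ($a = \sqrt{99} = 3 \sqrt{11} \approx 9.9499$)
$k = -55$ ($k = -4 - 51 = -55$)
$f = 3 \sqrt{11} \approx 9.9499$
$k - 22 f = -55 - 22 \cdot 3 \sqrt{11} = -55 - 66 \sqrt{11}$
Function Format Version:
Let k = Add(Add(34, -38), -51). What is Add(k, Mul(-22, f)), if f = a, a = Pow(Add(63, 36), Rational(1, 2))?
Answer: Add(-55, Mul(-66, Pow(11, Rational(1, 2)))) ≈ -273.90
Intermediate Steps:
a = Mul(3, Pow(11, Rational(1, 2))) (a = Pow(99, Rational(1, 2)) = Mul(3, Pow(11, Rational(1, 2))) ≈ 9.9499)
k = -55 (k = Add(-4, -51) = -55)
f = Mul(3, Pow(11, Rational(1, 2))) ≈ 9.9499
Add(k, Mul(-22, f)) = Add(-55, Mul(-22, Mul(3, Pow(11, Rational(1, 2))))) = Add(-55, Mul(-66, Pow(11, Rational(1, 2))))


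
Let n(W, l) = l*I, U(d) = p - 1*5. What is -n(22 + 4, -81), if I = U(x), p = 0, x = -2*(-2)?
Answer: -405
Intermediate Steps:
x = 4
U(d) = -5 (U(d) = 0 - 1*5 = 0 - 5 = -5)
I = -5
n(W, l) = -5*l (n(W, l) = l*(-5) = -5*l)
-n(22 + 4, -81) = -(-5)*(-81) = -1*405 = -405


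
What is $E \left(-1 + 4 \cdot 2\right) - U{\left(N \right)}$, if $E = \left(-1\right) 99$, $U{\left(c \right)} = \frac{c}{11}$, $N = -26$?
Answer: $- \frac{7597}{11} \approx -690.64$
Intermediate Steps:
$U{\left(c \right)} = \frac{c}{11}$ ($U{\left(c \right)} = c \frac{1}{11} = \frac{c}{11}$)
$E = -99$
$E \left(-1 + 4 \cdot 2\right) - U{\left(N \right)} = - 99 \left(-1 + 4 \cdot 2\right) - \frac{1}{11} \left(-26\right) = - 99 \left(-1 + 8\right) - - \frac{26}{11} = \left(-99\right) 7 + \frac{26}{11} = -693 + \frac{26}{11} = - \frac{7597}{11}$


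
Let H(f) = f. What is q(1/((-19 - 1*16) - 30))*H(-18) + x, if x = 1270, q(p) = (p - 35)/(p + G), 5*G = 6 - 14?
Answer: 30794/35 ≈ 879.83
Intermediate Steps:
G = -8/5 (G = (6 - 14)/5 = (⅕)*(-8) = -8/5 ≈ -1.6000)
q(p) = (-35 + p)/(-8/5 + p) (q(p) = (p - 35)/(p - 8/5) = (-35 + p)/(-8/5 + p))
q(1/((-19 - 1*16) - 30))*H(-18) + x = (5*(-35 + 1/((-19 - 1*16) - 30))/(-8 + 5/((-19 - 1*16) - 30)))*(-18) + 1270 = (5*(-35 + 1/((-19 - 16) - 30))/(-8 + 5/((-19 - 16) - 30)))*(-18) + 1270 = (5*(-35 + 1/(-35 - 30))/(-8 + 5/(-35 - 30)))*(-18) + 1270 = (5*(-35 + 1/(-65))/(-8 + 5/(-65)))*(-18) + 1270 = (5*(-35 - 1/65)/(-8 + 5*(-1/65)))*(-18) + 1270 = (5*(-2276/65)/(-8 - 1/13))*(-18) + 1270 = (5*(-2276/65)/(-105/13))*(-18) + 1270 = (5*(-13/105)*(-2276/65))*(-18) + 1270 = (2276/105)*(-18) + 1270 = -13656/35 + 1270 = 30794/35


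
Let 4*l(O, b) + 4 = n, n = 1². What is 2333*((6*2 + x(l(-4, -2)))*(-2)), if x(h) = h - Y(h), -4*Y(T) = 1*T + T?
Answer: -202971/4 ≈ -50743.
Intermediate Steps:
Y(T) = -T/2 (Y(T) = -(1*T + T)/4 = -(T + T)/4 = -T/2)
n = 1
l(O, b) = -¾ (l(O, b) = -1 + (¼)*1 = -1 + ¼ = -¾)
x(h) = 3*h/2 (x(h) = h - (-1)*h/2 = h + h/2 = 3*h/2)
2333*((6*2 + x(l(-4, -2)))*(-2)) = 2333*((6*2 + (3/2)*(-¾))*(-2)) = 2333*((12 - 9/8)*(-2)) = 2333*((87/8)*(-2)) = 2333*(-87/4) = -202971/4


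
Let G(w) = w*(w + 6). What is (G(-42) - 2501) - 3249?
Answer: -4238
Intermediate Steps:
G(w) = w*(6 + w)
(G(-42) - 2501) - 3249 = (-42*(6 - 42) - 2501) - 3249 = (-42*(-36) - 2501) - 3249 = (1512 - 2501) - 3249 = -989 - 3249 = -4238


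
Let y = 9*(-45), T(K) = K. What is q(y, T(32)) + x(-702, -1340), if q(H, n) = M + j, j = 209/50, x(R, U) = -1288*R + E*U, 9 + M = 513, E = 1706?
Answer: -69067791/50 ≈ -1.3814e+6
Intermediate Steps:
M = 504 (M = -9 + 513 = 504)
x(R, U) = -1288*R + 1706*U
y = -405
j = 209/50 (j = 209*(1/50) = 209/50 ≈ 4.1800)
q(H, n) = 25409/50 (q(H, n) = 504 + 209/50 = 25409/50)
q(y, T(32)) + x(-702, -1340) = 25409/50 + (-1288*(-702) + 1706*(-1340)) = 25409/50 + (904176 - 2286040) = 25409/50 - 1381864 = -69067791/50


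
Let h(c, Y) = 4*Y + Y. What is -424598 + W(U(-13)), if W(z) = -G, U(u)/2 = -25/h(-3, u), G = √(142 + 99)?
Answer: -424598 - √241 ≈ -4.2461e+5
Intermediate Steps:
h(c, Y) = 5*Y
G = √241 ≈ 15.524
U(u) = -10/u (U(u) = 2*(-25*1/(5*u)) = 2*(-5/u) = -10/u)
W(z) = -√241
-424598 + W(U(-13)) = -424598 - √241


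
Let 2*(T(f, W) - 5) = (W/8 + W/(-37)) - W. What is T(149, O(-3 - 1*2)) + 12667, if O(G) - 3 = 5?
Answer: 937461/74 ≈ 12668.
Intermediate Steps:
O(G) = 8 (O(G) = 3 + 5 = 8)
T(f, W) = 5 - 267*W/592 (T(f, W) = 5 + ((W/8 + W/(-37)) - W)/2 = 5 + ((W*(⅛) + W*(-1/37)) - W)/2 = 5 + ((W/8 - W/37) - W)/2 = 5 + (29*W/296 - W)/2 = 5 + (-267*W/296)/2 = 5 - 267*W/592)
T(149, O(-3 - 1*2)) + 12667 = (5 - 267/592*8) + 12667 = (5 - 267/74) + 12667 = 103/74 + 12667 = 937461/74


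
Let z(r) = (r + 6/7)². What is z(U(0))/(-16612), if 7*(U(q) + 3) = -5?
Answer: -100/203497 ≈ -0.00049141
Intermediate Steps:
U(q) = -26/7 (U(q) = -3 + (⅐)*(-5) = -3 - 5/7 = -26/7)
z(r) = (6/7 + r)² (z(r) = (r + 6*(⅐))² = (r + 6/7)² = (6/7 + r)²)
z(U(0))/(-16612) = ((6 + 7*(-26/7))²/49)/(-16612) = ((6 - 26)²/49)*(-1/16612) = ((1/49)*(-20)²)*(-1/16612) = ((1/49)*400)*(-1/16612) = (400/49)*(-1/16612) = -100/203497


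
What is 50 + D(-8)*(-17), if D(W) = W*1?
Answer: 186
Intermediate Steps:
D(W) = W
50 + D(-8)*(-17) = 50 - 8*(-17) = 50 + 136 = 186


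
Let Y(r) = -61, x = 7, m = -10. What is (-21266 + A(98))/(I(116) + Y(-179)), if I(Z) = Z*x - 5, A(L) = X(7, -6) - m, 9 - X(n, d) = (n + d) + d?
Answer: -10621/373 ≈ -28.475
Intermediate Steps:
X(n, d) = 9 - n - 2*d (X(n, d) = 9 - ((n + d) + d) = 9 - ((d + n) + d) = 9 - (n + 2*d) = 9 + (-n - 2*d) = 9 - n - 2*d)
A(L) = 24 (A(L) = (9 - 1*7 - 2*(-6)) - 1*(-10) = (9 - 7 + 12) + 10 = 14 + 10 = 24)
I(Z) = -5 + 7*Z (I(Z) = Z*7 - 5 = 7*Z - 5 = -5 + 7*Z)
(-21266 + A(98))/(I(116) + Y(-179)) = (-21266 + 24)/((-5 + 7*116) - 61) = -21242/((-5 + 812) - 61) = -21242/(807 - 61) = -21242/746 = -21242*1/746 = -10621/373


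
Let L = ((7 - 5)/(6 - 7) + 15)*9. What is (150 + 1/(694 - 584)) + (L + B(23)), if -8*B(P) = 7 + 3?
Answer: 58467/220 ≈ 265.76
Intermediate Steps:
B(P) = -5/4 (B(P) = -(7 + 3)/8 = -1/8*10 = -5/4)
L = 117 (L = (2/(-1) + 15)*9 = (2*(-1) + 15)*9 = (-2 + 15)*9 = 13*9 = 117)
(150 + 1/(694 - 584)) + (L + B(23)) = (150 + 1/(694 - 584)) + (117 - 5/4) = (150 + 1/110) + 463/4 = 16501/110 + 463/4 = 58467/220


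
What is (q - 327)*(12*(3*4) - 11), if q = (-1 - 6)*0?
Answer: -43491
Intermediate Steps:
q = 0 (q = -7*0 = 0)
(q - 327)*(12*(3*4) - 11) = (0 - 327)*(12*(3*4) - 11) = -327*(12*12 - 11) = -327*(144 - 11) = -327*133 = -43491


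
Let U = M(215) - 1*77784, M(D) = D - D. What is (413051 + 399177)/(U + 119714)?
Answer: 406114/20965 ≈ 19.371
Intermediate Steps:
M(D) = 0
U = -77784 (U = 0 - 1*77784 = 0 - 77784 = -77784)
(413051 + 399177)/(U + 119714) = (413051 + 399177)/(-77784 + 119714) = 812228/41930 = 812228*(1/41930) = 406114/20965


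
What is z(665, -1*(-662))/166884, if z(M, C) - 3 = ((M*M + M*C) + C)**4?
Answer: 152059300641687352626181/41721 ≈ 3.6447e+18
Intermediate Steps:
z(M, C) = 3 + (C + M**2 + C*M)**4 (z(M, C) = 3 + ((M*M + M*C) + C)**4 = 3 + ((M**2 + C*M) + C)**4 = 3 + (C + M**2 + C*M)**4)
z(665, -1*(-662))/166884 = (3 + (-1*(-662) + 665**2 - 1*(-662)*665)**4)/166884 = (3 + (662 + 442225 + 662*665)**4)*(1/166884) = (3 + (662 + 442225 + 440230)**4)*(1/166884) = (3 + 883117**4)*(1/166884) = (3 + 608237202566749410504721)*(1/166884) = 608237202566749410504724*(1/166884) = 152059300641687352626181/41721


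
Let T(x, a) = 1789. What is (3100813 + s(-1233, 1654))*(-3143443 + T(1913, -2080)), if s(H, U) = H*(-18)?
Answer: -9811407433578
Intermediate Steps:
s(H, U) = -18*H
(3100813 + s(-1233, 1654))*(-3143443 + T(1913, -2080)) = (3100813 - 18*(-1233))*(-3143443 + 1789) = (3100813 + 22194)*(-3141654) = 3123007*(-3141654) = -9811407433578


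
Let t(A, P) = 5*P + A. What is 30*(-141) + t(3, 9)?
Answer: -4182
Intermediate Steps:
t(A, P) = A + 5*P
30*(-141) + t(3, 9) = 30*(-141) + (3 + 5*9) = -4230 + (3 + 45) = -4230 + 48 = -4182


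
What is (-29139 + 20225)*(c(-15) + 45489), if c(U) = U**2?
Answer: -407494596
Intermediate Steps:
(-29139 + 20225)*(c(-15) + 45489) = (-29139 + 20225)*((-15)**2 + 45489) = -8914*(225 + 45489) = -8914*45714 = -407494596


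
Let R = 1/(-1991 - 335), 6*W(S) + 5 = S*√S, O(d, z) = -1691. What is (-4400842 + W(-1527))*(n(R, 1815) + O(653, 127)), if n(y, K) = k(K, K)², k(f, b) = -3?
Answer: 22206652937/3 + 428069*I*√1527 ≈ 7.4022e+9 + 1.6728e+7*I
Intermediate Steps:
W(S) = -⅚ + S^(3/2)/6 (W(S) = -⅚ + (S*√S)/6 = -⅚ + S^(3/2)/6)
R = -1/2326 (R = 1/(-2326) = -1/2326 ≈ -0.00042992)
n(y, K) = 9 (n(y, K) = (-3)² = 9)
(-4400842 + W(-1527))*(n(R, 1815) + O(653, 127)) = (-4400842 + (-⅚ + (-1527)^(3/2)/6))*(9 - 1691) = (-4400842 + (-⅚ + (-1527*I*√1527)/6))*(-1682) = (-4400842 + (-⅚ - 509*I*√1527/2))*(-1682) = (-26405057/6 - 509*I*√1527/2)*(-1682) = 22206652937/3 + 428069*I*√1527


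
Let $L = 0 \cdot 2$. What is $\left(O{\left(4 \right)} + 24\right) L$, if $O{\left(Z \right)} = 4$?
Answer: $0$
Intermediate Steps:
$L = 0$
$\left(O{\left(4 \right)} + 24\right) L = \left(4 + 24\right) 0 = 28 \cdot 0 = 0$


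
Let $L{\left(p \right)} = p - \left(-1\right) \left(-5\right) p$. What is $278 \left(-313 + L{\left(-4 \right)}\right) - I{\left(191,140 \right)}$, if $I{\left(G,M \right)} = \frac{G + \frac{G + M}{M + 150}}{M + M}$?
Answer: $- \frac{6704414921}{81200} \approx -82567.0$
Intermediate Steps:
$I{\left(G,M \right)} = \frac{G + \frac{G + M}{150 + M}}{2 M}$
$L{\left(p \right)} = - 4 p$ ($L{\left(p \right)} = p - 5 p = - 4 p$)
$278 \left(-313 + L{\left(-4 \right)}\right) - I{\left(191,140 \right)} = 278 \left(-313 - -16\right) - \frac{140 + 151 \cdot 191 + 191 \cdot 140}{2 \cdot 140 \left(150 + 140\right)} = 278 \left(-313 + 16\right) - \frac{1}{2} \cdot \frac{1}{140} \cdot \frac{1}{290} \left(140 + 28841 + 26740\right) = 278 \left(-297\right) - \frac{1}{2} \cdot \frac{1}{140} \cdot \frac{1}{290} \cdot 55721 = -82566 - \frac{55721}{81200} = - \frac{6704414921}{81200}$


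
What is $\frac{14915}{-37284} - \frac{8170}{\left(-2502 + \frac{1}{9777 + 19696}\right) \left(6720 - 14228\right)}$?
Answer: $- \frac{413333949965617}{1032115763681652} \approx -0.40047$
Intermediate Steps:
$\frac{14915}{-37284} - \frac{8170}{\left(-2502 + \frac{1}{9777 + 19696}\right) \left(6720 - 14228\right)} = 14915 \left(- \frac{1}{37284}\right) - \frac{8170}{\left(-2502 + \frac{1}{29473}\right) \left(-7508\right)} = - \frac{14915}{37284} - \frac{8170}{\left(-2502 + \frac{1}{29473}\right) \left(-7508\right)} = - \frac{14915}{37284} - \frac{8170}{\left(- \frac{73741445}{29473}\right) \left(-7508\right)} = - \frac{14915}{37284} - \frac{8170}{\frac{553650769060}{29473}} = - \frac{14915}{37284} - \frac{24079441}{55365076906} = - \frac{413333949965617}{1032115763681652}$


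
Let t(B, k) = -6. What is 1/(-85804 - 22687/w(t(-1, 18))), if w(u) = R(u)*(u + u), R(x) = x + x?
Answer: -144/12378463 ≈ -1.1633e-5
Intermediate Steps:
R(x) = 2*x
w(u) = 4*u² (w(u) = (2*u)*(u + u) = (2*u)*(2*u) = 4*u²)
1/(-85804 - 22687/w(t(-1, 18))) = 1/(-85804 - 22687/(4*(-6)²)) = 1/(-85804 - 22687/(4*36)) = 1/(-85804 - 22687/144) = 1/(-12378463/144) = -144/12378463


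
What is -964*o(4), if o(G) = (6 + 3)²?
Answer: -78084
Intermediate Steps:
o(G) = 81 (o(G) = 9² = 81)
-964*o(4) = -964*81 = -78084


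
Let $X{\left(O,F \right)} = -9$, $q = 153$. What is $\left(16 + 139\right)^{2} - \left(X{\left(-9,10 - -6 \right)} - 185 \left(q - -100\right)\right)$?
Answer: $70839$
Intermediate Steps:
$\left(16 + 139\right)^{2} - \left(X{\left(-9,10 - -6 \right)} - 185 \left(q - -100\right)\right) = \left(16 + 139\right)^{2} - \left(-9 - 185 \left(153 - -100\right)\right) = 155^{2} - \left(-9 - 185 \left(153 + 100\right)\right) = 24025 - \left(-9 - 46805\right) = 24025 - -46814 = 24025 + 46814 = 70839$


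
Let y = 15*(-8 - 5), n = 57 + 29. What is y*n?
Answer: -16770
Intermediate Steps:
n = 86
y = -195 (y = 15*(-13) = -195)
y*n = -195*86 = -16770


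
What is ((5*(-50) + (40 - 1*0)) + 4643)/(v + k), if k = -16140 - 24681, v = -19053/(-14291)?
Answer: -63352003/583353858 ≈ -0.10860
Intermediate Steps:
v = 19053/14291 (v = -19053*(-1/14291) = 19053/14291 ≈ 1.3332)
k = -40821
((5*(-50) + (40 - 1*0)) + 4643)/(v + k) = ((5*(-50) + (40 - 1*0)) + 4643)/(19053/14291 - 40821) = ((-250 + (40 + 0)) + 4643)/(-583353858/14291) = ((-250 + 40) + 4643)*(-14291/583353858) = (-210 + 4643)*(-14291/583353858) = 4433*(-14291/583353858) = -63352003/583353858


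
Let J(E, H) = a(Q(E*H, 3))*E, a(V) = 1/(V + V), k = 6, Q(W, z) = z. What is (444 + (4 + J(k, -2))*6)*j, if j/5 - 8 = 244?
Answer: 597240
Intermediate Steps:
j = 1260 (j = 40 + 5*244 = 40 + 1220 = 1260)
a(V) = 1/(2*V)
J(E, H) = E/6 (J(E, H) = ((1/2)/3)*E = ((1/2)*(1/3))*E = E/6)
(444 + (4 + J(k, -2))*6)*j = (444 + (4 + (1/6)*6)*6)*1260 = (444 + (4 + 1)*6)*1260 = (444 + 5*6)*1260 = (444 + 30)*1260 = 474*1260 = 597240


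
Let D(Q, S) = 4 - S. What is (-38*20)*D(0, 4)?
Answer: 0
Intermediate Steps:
(-38*20)*D(0, 4) = (-38*20)*(4 - 1*4) = -760*(4 - 4) = -760*0 = 0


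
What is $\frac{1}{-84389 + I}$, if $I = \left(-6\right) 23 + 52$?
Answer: $- \frac{1}{84475} \approx -1.1838 \cdot 10^{-5}$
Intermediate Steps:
$I = -86$ ($I = -138 + 52 = -86$)
$\frac{1}{-84389 + I} = \frac{1}{-84389 - 86} = \frac{1}{-84475} = - \frac{1}{84475}$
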